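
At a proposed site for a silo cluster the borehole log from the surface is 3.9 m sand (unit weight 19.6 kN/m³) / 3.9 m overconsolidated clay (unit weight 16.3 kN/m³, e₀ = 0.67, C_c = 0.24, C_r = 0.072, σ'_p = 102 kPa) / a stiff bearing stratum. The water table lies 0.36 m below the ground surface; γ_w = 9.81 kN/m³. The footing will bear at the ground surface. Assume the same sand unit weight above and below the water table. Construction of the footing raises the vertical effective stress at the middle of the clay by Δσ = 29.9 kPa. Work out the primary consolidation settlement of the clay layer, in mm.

S_c ≈ 32 mm

Mid-depth of clay below the ground surface: z = 3.9 + 3.9/2 = 5.85 m.
Total vertical stress at mid-clay: σ_v = 19.6×3.9 + 16.3×1.95 = 108.22 kPa.
Pore pressure: u = 9.81×(5.85 − 0.36) = 53.857 kPa.
Initial effective stress: σ'_0 = σ_v − u = 108.22 − 53.857 = 54.363 kPa.
Final effective stress: σ'_f = 54.363 + 29.9 = 84.263 kPa.
σ'_f = 84.263 ≤ σ'_p = 102 kPa, so the clay remains overconsolidated and only the recompression index applies:
S_c = C_r·H/(1+e₀)·log₁₀(σ'_f/σ'_0) = 0.072×3.9/1.67×log₁₀(84.263/54.363)
    = 0.16814 × 0.19033 = 0.032 m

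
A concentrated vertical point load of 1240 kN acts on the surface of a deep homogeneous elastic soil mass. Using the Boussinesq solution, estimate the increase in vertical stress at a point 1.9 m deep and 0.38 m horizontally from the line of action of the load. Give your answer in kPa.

Δσ_z ≈ 149 kPa

Boussinesq vertical stress below a point load on an elastic half-space:
Δσ_z = 3P/(2πz²) · [1 + (r/z)²]^(−5/2)
r/z = 0.38/1.9 = 0.2; [1+(r/z)²]^(−5/2) = 0.9066.
Δσ_z = 3×1240/(2π×1.9²) × 0.9066 = 164 × 0.9066 = 148.7 kPa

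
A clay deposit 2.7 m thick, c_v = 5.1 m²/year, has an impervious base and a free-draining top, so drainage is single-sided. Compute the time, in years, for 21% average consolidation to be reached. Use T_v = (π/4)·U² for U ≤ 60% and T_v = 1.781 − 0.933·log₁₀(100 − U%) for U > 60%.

t ≈ 0.0495 years

Drainage path length: H_d = H = 2.7 m (single drainage).
U ≤ 60%: T_v = (π/4)·U² = (π/4)×0.21² = 0.034636.
t = T_v·H_d²/c_v = 0.034636×2.7²/5.1 = 0.04951 years.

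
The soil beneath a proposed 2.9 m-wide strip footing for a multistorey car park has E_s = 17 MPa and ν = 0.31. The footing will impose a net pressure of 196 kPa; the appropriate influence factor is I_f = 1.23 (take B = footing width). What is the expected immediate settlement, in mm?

S_e ≈ 37.2 mm

Immediate (elastic) settlement: S_e = q·B·(1−ν²)/E_s · I_f.
E_s = 17 MPa = 17000 kPa.
S_e = 196 × 2.9 × (1 − 0.31²) / 17000 × 1.23
    = 196 × 2.9 × 0.9039 / 17000 × 1.23
    = 0.03717 m = 37.17 mm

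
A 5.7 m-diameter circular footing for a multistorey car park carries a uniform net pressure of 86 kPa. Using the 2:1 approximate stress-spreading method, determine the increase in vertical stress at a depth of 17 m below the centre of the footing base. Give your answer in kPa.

By the 2:1 method the load spreads at 1 horizontal : 2 vertical, so at depth z the loaded area has grown by z in each plan dimension:
Δσ ≈ qD²/(D+z)² = 86×5.7²/(5.7+17)² = 5.4225 kPa

Δσ_z ≈ 5.42 kPa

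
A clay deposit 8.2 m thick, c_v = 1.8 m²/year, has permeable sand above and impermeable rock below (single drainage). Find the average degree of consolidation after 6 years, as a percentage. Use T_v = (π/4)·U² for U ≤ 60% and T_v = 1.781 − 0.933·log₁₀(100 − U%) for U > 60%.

Drainage path length: H_d = H = 8.2 m (single drainage).
T_v = c_v·t/H_d² = 1.8×6/8.2² = 0.16062.
T_v = 0.16062 corresponds to the U ≤ 60% branch:
U = √(4T_v/π) = 0.4522

U ≈ 45.2 %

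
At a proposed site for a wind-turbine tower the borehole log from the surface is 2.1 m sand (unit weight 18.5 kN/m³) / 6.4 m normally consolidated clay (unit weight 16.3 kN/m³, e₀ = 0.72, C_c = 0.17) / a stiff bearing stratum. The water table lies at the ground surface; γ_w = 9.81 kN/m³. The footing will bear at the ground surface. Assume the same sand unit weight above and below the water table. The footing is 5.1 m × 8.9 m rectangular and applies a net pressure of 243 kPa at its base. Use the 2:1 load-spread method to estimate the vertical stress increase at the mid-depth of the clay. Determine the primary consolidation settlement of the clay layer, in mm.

S_c ≈ 294 mm

Mid-depth of clay below the ground surface: z = 2.1 + 6.4/2 = 5.3 m.
Total vertical stress at mid-clay: σ_v = 18.5×2.1 + 16.3×3.2 = 91.01 kPa.
Pore pressure: u = 9.81×(5.3 − 0) = 51.993 kPa.
Initial effective stress: σ'_0 = σ_v − u = 91.01 − 51.993 = 39.017 kPa.
Stress increase at mid-clay by the 2:1 spreading method:
Δσ = qBL/((B+z)(L+z)) = 243×5.1×8.9/((5.1+5.3)(8.9+5.3)) = 74.687 kPa
Final effective stress: σ'_f = σ'_0 + Δσ = 39.017 + 74.687 = 113.7 kPa.
Normally consolidated clay, so the full stress increment lies on the virgin compression line:
S_c = C_c·H/(1+e₀)·log₁₀(σ'_f/σ'_0) = 0.17×6.4/(1+0.72)×log₁₀(113.7/39.017)
    = 0.63256 × 0.46451 = 0.2938 m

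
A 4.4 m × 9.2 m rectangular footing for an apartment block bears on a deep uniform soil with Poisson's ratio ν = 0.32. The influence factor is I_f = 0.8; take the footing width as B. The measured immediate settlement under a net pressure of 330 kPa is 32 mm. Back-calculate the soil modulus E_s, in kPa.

S_e = q·B·(1−ν²)/E_s · I_f  ⇒  E_s = q·B·(1−ν²)·I_f / S_e.
E_s = 330 × 4.4 × 0.8976 × 0.8 / 0.032 = 32580 kPa

E_s ≈ 32600 kPa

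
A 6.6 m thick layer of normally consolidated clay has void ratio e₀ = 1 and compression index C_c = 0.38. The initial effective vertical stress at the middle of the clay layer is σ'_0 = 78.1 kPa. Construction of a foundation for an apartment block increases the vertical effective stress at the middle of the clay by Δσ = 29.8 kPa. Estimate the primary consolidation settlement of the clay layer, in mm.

S_c ≈ 176 mm

Final effective stress: σ'_f = σ'_0 + Δσ = 78.1 + 29.8 = 107.9 kPa.
Normally consolidated clay, so the full stress increment lies on the virgin compression line:
S_c = C_c·H/(1+e₀)·log₁₀(σ'_f/σ'_0) = 0.38×6.6/(1+1)×log₁₀(107.9/78.1)
    = 1.254 × 0.14037 = 0.176 m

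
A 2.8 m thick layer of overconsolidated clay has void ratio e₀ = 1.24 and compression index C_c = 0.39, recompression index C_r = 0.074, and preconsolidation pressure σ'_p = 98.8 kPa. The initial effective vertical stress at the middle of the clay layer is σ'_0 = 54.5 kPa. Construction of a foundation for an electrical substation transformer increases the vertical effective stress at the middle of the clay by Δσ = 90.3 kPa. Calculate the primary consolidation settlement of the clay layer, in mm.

Final effective stress: σ'_f = 54.5 + 90.3 = 144.8 kPa.
σ'_f = 144.8 > σ'_p = 98.8 kPa, so the stress path crosses the preconsolidation pressure — recompression up to σ'_p, then virgin compression beyond:
S_c = H/(1+e₀)·[C_r·log₁₀(σ'_p/σ'_0) + C_c·log₁₀(σ'_f/σ'_p)]
    = 2.8/2.24 × [0.074×log₁₀(98.8/54.5) + 0.39×log₁₀(144.8/98.8)]
    = 1.25 × [0.019119 + 0.064745] = 0.1048 m

S_c ≈ 105 mm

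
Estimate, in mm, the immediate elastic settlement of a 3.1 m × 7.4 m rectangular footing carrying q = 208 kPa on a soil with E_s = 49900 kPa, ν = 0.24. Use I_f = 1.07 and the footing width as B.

S_e ≈ 13 mm

Immediate (elastic) settlement: S_e = q·B·(1−ν²)/E_s · I_f.
S_e = 208 × 3.1 × (1 − 0.24²) / 49900 × 1.07
    = 208 × 3.1 × 0.9424 / 49900 × 1.07
    = 0.01303 m = 13.03 mm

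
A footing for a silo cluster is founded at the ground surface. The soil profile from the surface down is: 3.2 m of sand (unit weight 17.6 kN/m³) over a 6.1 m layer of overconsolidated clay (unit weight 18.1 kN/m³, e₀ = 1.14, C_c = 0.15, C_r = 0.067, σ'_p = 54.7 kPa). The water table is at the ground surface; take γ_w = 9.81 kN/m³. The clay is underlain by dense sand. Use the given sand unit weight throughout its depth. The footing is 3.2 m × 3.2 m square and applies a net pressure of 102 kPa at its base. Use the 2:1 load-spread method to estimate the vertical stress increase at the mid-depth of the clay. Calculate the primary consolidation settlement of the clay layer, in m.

Mid-depth of clay below the ground surface: z = 3.2 + 6.1/2 = 6.25 m.
Total vertical stress at mid-clay: σ_v = 17.6×3.2 + 18.1×3.05 = 111.53 kPa.
Pore pressure: u = 9.81×(6.25 − 0) = 61.312 kPa.
Initial effective stress: σ'_0 = σ_v − u = 111.53 − 61.312 = 50.218 kPa.
Stress increase at mid-clay by the 2:1 spreading method:
Δσ = qBL/((B+z)(L+z)) = 102×3.2×3.2/((3.2+6.25)(3.2+6.25)) = 11.696 kPa
Final effective stress: σ'_f = 50.218 + 11.696 = 61.914 kPa.
σ'_f = 61.914 > σ'_p = 54.7 kPa, so the stress path crosses the preconsolidation pressure — recompression up to σ'_p, then virgin compression beyond:
S_c = H/(1+e₀)·[C_r·log₁₀(σ'_p/σ'_0) + C_c·log₁₀(σ'_f/σ'_p)]
    = 6.1/2.14 × [0.067×log₁₀(54.7/50.218) + 0.15×log₁₀(61.914/54.7)]
    = 2.8505 × [0.0024876 + 0.0080702] = 0.0301 m

S_c ≈ 0.0301 m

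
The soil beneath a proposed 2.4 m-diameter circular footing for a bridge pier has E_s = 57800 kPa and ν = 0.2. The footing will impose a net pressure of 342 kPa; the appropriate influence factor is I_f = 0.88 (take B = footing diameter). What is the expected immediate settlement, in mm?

S_e ≈ 12 mm

Immediate (elastic) settlement: S_e = q·B·(1−ν²)/E_s · I_f.
S_e = 342 × 2.4 × (1 − 0.2²) / 57800 × 0.88
    = 342 × 2.4 × 0.96 / 57800 × 0.88
    = 0.012 m = 12 mm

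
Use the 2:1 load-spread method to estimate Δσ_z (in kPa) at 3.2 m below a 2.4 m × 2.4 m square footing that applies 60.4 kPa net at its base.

Δσ_z ≈ 11.1 kPa

By the 2:1 method the load spreads at 1 horizontal : 2 vertical, so at depth z the loaded area has grown by z in each plan dimension:
Δσ = qBL/((B+z)(L+z)) = 60.4×2.4×2.4/((2.4+3.2)(2.4+3.2)) = 11.094 kPa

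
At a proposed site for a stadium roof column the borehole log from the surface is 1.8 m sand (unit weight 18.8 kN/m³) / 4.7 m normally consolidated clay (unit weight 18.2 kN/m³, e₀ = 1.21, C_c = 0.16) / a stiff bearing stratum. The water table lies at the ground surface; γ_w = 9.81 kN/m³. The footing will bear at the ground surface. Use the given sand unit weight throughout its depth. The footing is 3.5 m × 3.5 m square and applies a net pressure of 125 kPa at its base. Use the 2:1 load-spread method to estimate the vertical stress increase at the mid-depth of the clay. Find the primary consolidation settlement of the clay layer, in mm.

Mid-depth of clay below the ground surface: z = 1.8 + 4.7/2 = 4.15 m.
Total vertical stress at mid-clay: σ_v = 18.8×1.8 + 18.2×2.35 = 76.61 kPa.
Pore pressure: u = 9.81×(4.15 − 0) = 40.712 kPa.
Initial effective stress: σ'_0 = σ_v − u = 76.61 − 40.712 = 35.898 kPa.
Stress increase at mid-clay by the 2:1 spreading method:
Δσ = qBL/((B+z)(L+z)) = 125×3.5×3.5/((3.5+4.15)(3.5+4.15)) = 26.165 kPa
Final effective stress: σ'_f = σ'_0 + Δσ = 35.898 + 26.165 = 62.063 kPa.
Normally consolidated clay, so the full stress increment lies on the virgin compression line:
S_c = C_c·H/(1+e₀)·log₁₀(σ'_f/σ'_0) = 0.16×4.7/(1+1.21)×log₁₀(62.063/35.898)
    = 0.34027 × 0.23776 = 0.0809 m

S_c ≈ 80.9 mm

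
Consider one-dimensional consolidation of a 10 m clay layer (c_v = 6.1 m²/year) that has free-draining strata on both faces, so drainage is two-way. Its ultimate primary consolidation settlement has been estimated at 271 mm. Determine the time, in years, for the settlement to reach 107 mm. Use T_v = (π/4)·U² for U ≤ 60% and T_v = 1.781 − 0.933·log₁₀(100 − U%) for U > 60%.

t ≈ 0.502 years

Drainage path length: H_d = H/2 = 5 m (double drainage).
U = S(t)/S_ult = 107/271 = 0.3948.
U ≤ 60%: T_v = (π/4)·U² = (π/4)×0.39483² = 0.12244.
t = T_v·H_d²/c_v = 0.12244×5²/6.1 = 0.5018 years.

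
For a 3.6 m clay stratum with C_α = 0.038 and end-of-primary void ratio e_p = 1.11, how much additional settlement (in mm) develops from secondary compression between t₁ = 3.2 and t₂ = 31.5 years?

S_s ≈ 64.4 mm

Secondary compression: S_s = C_α·H/(1+e_p)·log₁₀(t₂/t₁)
S_s = 0.038×3.6/(1+1.11)×log₁₀(31.5/3.2)
    = 0.06483 × 0.9932 = 0.06439 m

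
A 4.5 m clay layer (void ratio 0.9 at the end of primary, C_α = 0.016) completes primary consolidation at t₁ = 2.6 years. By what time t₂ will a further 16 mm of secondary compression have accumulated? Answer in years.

t₂ ≈ 6.87 years

S_s = C_α·H/(1+e_p)·log₁₀(t₂/t₁) ⇒ log₁₀(t₂/t₁) = S_s·(1+e_p)/(C_α·H).
log₁₀(t₂/t₁) = 0.016 × (1+0.9) / (0.016×4.5) = 0.4222
t₂ = t₁ × 10^0.4222 = 2.6 × 2.644 = 6.874 years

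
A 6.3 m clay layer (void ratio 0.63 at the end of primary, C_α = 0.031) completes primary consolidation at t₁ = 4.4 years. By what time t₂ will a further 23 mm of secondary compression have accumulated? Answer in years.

S_s = C_α·H/(1+e_p)·log₁₀(t₂/t₁) ⇒ log₁₀(t₂/t₁) = S_s·(1+e_p)/(C_α·H).
log₁₀(t₂/t₁) = 0.023 × (1+0.63) / (0.031×6.3) = 0.192
t₂ = t₁ × 10^0.192 = 4.4 × 1.556 = 6.846 years

t₂ ≈ 6.85 years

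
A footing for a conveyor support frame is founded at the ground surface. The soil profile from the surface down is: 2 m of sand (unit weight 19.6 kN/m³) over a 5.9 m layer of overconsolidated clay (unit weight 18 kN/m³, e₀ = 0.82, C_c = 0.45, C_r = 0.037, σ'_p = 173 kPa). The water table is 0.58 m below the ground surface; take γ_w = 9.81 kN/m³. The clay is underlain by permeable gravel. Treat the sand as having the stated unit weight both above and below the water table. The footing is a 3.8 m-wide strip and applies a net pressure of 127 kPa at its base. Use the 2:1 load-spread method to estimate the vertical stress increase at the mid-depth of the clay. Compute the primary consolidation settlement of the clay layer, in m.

S_c ≈ 0.039 m

Mid-depth of clay below the ground surface: z = 2 + 5.9/2 = 4.95 m.
Total vertical stress at mid-clay: σ_v = 19.6×2 + 18×2.95 = 92.3 kPa.
Pore pressure: u = 9.81×(4.95 − 0.58) = 42.87 kPa.
Initial effective stress: σ'_0 = σ_v − u = 92.3 − 42.87 = 49.43 kPa.
Stress increase at mid-clay by the 2:1 spreading method:
Δσ = qB/(B+z) = 127×3.8/(3.8+4.95) = 55.154 kPa
Final effective stress: σ'_f = 49.43 + 55.154 = 104.58 kPa.
σ'_f = 104.58 ≤ σ'_p = 173 kPa, so the clay remains overconsolidated and only the recompression index applies:
S_c = C_r·H/(1+e₀)·log₁₀(σ'_f/σ'_0) = 0.037×5.9/1.82×log₁₀(104.58/49.43)
    = 0.11995 × 0.32546 = 0.03904 m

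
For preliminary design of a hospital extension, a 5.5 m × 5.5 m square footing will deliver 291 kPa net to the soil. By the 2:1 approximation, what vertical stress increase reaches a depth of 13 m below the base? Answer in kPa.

By the 2:1 method the load spreads at 1 horizontal : 2 vertical, so at depth z the loaded area has grown by z in each plan dimension:
Δσ = qBL/((B+z)(L+z)) = 291×5.5×5.5/((5.5+13)(5.5+13)) = 25.72 kPa

Δσ_z ≈ 25.7 kPa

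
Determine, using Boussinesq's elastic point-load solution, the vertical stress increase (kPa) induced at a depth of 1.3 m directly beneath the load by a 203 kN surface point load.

Boussinesq vertical stress below a point load on an elastic half-space:
Δσ_z = 3P/(2πz²) · [1 + (r/z)²]^(−5/2)
r/z = 0/1.3 = 0; [1+(r/z)²]^(−5/2) = 1.
Δσ_z = 3×203/(2π×1.3²) × 1 = 57.352 × 1 = 57.35 kPa

Δσ_z ≈ 57.4 kPa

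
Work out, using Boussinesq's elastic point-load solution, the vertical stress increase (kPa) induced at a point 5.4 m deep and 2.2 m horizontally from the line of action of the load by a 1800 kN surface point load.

Δσ_z ≈ 20.1 kPa

Boussinesq vertical stress below a point load on an elastic half-space:
Δσ_z = 3P/(2πz²) · [1 + (r/z)²]^(−5/2)
r/z = 2.2/5.4 = 0.40741; [1+(r/z)²]^(−5/2) = 0.6812.
Δσ_z = 3×1800/(2π×5.4²) × 0.6812 = 29.473 × 0.6812 = 20.08 kPa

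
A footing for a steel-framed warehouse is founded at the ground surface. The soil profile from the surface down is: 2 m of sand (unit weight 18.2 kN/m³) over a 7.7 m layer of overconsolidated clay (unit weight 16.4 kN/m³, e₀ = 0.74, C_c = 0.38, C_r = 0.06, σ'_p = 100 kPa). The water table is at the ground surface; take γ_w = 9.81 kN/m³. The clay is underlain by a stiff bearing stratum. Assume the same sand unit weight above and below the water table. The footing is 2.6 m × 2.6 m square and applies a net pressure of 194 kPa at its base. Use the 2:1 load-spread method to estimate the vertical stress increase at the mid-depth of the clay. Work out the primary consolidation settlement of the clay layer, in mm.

Mid-depth of clay below the ground surface: z = 2 + 7.7/2 = 5.85 m.
Total vertical stress at mid-clay: σ_v = 18.2×2 + 16.4×3.85 = 99.54 kPa.
Pore pressure: u = 9.81×(5.85 − 0) = 57.389 kPa.
Initial effective stress: σ'_0 = σ_v − u = 99.54 − 57.389 = 42.151 kPa.
Stress increase at mid-clay by the 2:1 spreading method:
Δσ = qBL/((B+z)(L+z)) = 194×2.6×2.6/((2.6+5.85)(2.6+5.85)) = 18.367 kPa
Final effective stress: σ'_f = 42.151 + 18.367 = 60.518 kPa.
σ'_f = 60.518 ≤ σ'_p = 100 kPa, so the clay remains overconsolidated and only the recompression index applies:
S_c = C_r·H/(1+e₀)·log₁₀(σ'_f/σ'_0) = 0.06×7.7/1.74×log₁₀(60.518/42.151)
    = 0.26552 × 0.15708 = 0.04171 m

S_c ≈ 41.7 mm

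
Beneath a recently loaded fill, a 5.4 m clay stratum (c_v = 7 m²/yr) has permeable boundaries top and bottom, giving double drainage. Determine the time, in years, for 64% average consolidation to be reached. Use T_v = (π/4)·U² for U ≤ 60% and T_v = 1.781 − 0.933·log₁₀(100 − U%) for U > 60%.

Drainage path length: H_d = H/2 = 2.7 m (double drainage).
U > 60%: T_v = 1.781 − 0.933·log₁₀(100 − 64) = 0.32897.
t = T_v·H_d²/c_v = 0.32897×2.7²/7 = 0.3426 years.

t ≈ 0.343 years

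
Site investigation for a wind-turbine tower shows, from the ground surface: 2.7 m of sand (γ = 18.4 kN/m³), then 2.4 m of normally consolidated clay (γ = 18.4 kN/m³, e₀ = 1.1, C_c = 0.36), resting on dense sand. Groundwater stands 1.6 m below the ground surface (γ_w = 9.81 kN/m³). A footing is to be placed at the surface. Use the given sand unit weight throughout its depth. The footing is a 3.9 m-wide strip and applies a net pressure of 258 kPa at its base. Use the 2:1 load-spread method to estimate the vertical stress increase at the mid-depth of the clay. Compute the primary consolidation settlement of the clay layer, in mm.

S_c ≈ 230 mm

Mid-depth of clay below the ground surface: z = 2.7 + 2.4/2 = 3.9 m.
Total vertical stress at mid-clay: σ_v = 18.4×2.7 + 18.4×1.2 = 71.76 kPa.
Pore pressure: u = 9.81×(3.9 − 1.6) = 22.563 kPa.
Initial effective stress: σ'_0 = σ_v − u = 71.76 − 22.563 = 49.197 kPa.
Stress increase at mid-clay by the 2:1 spreading method:
Δσ = qB/(B+z) = 258×3.9/(3.9+3.9) = 129 kPa
Final effective stress: σ'_f = σ'_0 + Δσ = 49.197 + 129 = 178.2 kPa.
Normally consolidated clay, so the full stress increment lies on the virgin compression line:
S_c = C_c·H/(1+e₀)·log₁₀(σ'_f/σ'_0) = 0.36×2.4/(1+1.1)×log₁₀(178.2/49.197)
    = 0.41143 × 0.55897 = 0.23 m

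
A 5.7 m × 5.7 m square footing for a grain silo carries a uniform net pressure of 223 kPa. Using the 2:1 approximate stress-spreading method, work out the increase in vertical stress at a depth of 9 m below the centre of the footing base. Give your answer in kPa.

Δσ_z ≈ 33.5 kPa

By the 2:1 method the load spreads at 1 horizontal : 2 vertical, so at depth z the loaded area has grown by z in each plan dimension:
Δσ = qBL/((B+z)(L+z)) = 223×5.7×5.7/((5.7+9)(5.7+9)) = 33.529 kPa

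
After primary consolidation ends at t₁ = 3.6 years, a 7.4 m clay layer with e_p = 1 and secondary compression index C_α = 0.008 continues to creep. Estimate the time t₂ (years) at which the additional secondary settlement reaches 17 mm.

t₂ ≈ 13.5 years

S_s = C_α·H/(1+e_p)·log₁₀(t₂/t₁) ⇒ log₁₀(t₂/t₁) = S_s·(1+e_p)/(C_α·H).
log₁₀(t₂/t₁) = 0.017 × (1+1) / (0.008×7.4) = 0.5743
t₂ = t₁ × 10^0.5743 = 3.6 × 3.753 = 13.51 years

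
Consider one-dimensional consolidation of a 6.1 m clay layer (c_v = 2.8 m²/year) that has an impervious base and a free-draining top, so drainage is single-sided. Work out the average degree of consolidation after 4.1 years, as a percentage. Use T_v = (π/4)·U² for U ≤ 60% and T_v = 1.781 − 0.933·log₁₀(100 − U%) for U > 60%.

U ≈ 62.1 %

Drainage path length: H_d = H = 6.1 m (single drainage).
T_v = c_v·t/H_d² = 2.8×4.1/6.1² = 0.30852.
T_v = 0.30852 corresponds to the U > 60% branch:
U = 1 − 10^((1.781 − T_v)/0.933)/100 = 0.6214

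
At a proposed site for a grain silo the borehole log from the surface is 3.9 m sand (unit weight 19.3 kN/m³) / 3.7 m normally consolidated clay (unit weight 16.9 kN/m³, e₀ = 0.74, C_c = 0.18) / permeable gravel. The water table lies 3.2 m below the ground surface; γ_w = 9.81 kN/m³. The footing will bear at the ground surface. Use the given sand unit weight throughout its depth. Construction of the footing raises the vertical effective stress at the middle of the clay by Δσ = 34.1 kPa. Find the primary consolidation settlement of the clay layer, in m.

Mid-depth of clay below the ground surface: z = 3.9 + 3.7/2 = 5.75 m.
Total vertical stress at mid-clay: σ_v = 19.3×3.9 + 16.9×1.85 = 106.53 kPa.
Pore pressure: u = 9.81×(5.75 − 3.2) = 25.015 kPa.
Initial effective stress: σ'_0 = σ_v − u = 106.53 − 25.015 = 81.515 kPa.
Final effective stress: σ'_f = σ'_0 + Δσ = 81.515 + 34.1 = 115.62 kPa.
Normally consolidated clay, so the full stress increment lies on the virgin compression line:
S_c = C_c·H/(1+e₀)·log₁₀(σ'_f/σ'_0) = 0.18×3.7/(1+0.74)×log₁₀(115.62/81.515)
    = 0.38276 × 0.1518 = 0.0581 m

S_c ≈ 0.0581 m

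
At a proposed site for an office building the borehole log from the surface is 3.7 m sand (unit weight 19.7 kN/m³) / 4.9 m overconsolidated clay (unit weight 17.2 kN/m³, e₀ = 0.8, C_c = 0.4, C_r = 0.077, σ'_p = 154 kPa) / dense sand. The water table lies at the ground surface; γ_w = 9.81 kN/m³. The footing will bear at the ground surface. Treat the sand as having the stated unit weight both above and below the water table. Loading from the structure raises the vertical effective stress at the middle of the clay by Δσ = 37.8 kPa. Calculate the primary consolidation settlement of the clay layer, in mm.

S_c ≈ 47.8 mm

Mid-depth of clay below the ground surface: z = 3.7 + 4.9/2 = 6.15 m.
Total vertical stress at mid-clay: σ_v = 19.7×3.7 + 17.2×2.45 = 115.03 kPa.
Pore pressure: u = 9.81×(6.15 − 0) = 60.332 kPa.
Initial effective stress: σ'_0 = σ_v − u = 115.03 − 60.332 = 54.698 kPa.
Final effective stress: σ'_f = 54.698 + 37.8 = 92.498 kPa.
σ'_f = 92.498 ≤ σ'_p = 154 kPa, so the clay remains overconsolidated and only the recompression index applies:
S_c = C_r·H/(1+e₀)·log₁₀(σ'_f/σ'_0) = 0.077×4.9/1.8×log₁₀(92.498/54.698)
    = 0.20961 × 0.22816 = 0.04782 m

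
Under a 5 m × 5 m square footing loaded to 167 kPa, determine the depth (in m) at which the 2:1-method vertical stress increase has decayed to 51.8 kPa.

z ≈ 3.98 m

2:1 spreading — at depth z the loaded area has grown by z in each plan dimension:
qB²/(B+z)² = Δσ_z ⇒ z = B(√(q/Δσ_z) − 1) = 5×(√(167/51.8) − 1) = 3.978 m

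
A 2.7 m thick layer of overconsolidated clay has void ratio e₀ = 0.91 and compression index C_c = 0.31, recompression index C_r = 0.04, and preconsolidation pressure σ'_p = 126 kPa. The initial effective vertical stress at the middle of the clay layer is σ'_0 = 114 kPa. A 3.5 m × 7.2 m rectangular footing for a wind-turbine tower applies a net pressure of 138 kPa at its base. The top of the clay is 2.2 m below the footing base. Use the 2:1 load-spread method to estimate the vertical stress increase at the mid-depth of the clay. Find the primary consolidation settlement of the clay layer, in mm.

S_c ≈ 47.8 mm

Mid-depth of clay below the footing base: z = 2.2 + 2.7/2 = 3.55 m.
Stress increase at mid-clay by the 2:1 spreading method:
Δσ = qBL/((B+z)(L+z)) = 138×3.5×7.2/((3.5+3.55)(7.2+3.55)) = 45.886 kPa
Final effective stress: σ'_f = 114 + 45.886 = 159.89 kPa.
σ'_f = 159.89 > σ'_p = 126 kPa, so the stress path crosses the preconsolidation pressure — recompression up to σ'_p, then virgin compression beyond:
S_c = H/(1+e₀)·[C_r·log₁₀(σ'_p/σ'_0) + C_c·log₁₀(σ'_f/σ'_p)]
    = 2.7/1.91 × [0.04×log₁₀(126/114) + 0.31×log₁₀(159.89/126)]
    = 1.4136 × [0.0017386 + 0.03207] = 0.04779 m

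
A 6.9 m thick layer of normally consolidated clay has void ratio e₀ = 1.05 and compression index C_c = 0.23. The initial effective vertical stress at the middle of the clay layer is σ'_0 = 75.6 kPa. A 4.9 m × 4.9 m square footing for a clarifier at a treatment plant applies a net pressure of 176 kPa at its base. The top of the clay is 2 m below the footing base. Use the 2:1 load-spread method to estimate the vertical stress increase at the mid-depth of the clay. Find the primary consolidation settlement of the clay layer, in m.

S_c ≈ 0.141 m

Mid-depth of clay below the footing base: z = 2 + 6.9/2 = 5.45 m.
Stress increase at mid-clay by the 2:1 spreading method:
Δσ = qBL/((B+z)(L+z)) = 176×4.9×4.9/((4.9+5.45)(4.9+5.45)) = 39.448 kPa
Final effective stress: σ'_f = σ'_0 + Δσ = 75.6 + 39.448 = 115.05 kPa.
Normally consolidated clay, so the full stress increment lies on the virgin compression line:
S_c = C_c·H/(1+e₀)·log₁₀(σ'_f/σ'_0) = 0.23×6.9/(1+1.05)×log₁₀(115.05/75.6)
    = 0.77415 × 0.18236 = 0.1412 m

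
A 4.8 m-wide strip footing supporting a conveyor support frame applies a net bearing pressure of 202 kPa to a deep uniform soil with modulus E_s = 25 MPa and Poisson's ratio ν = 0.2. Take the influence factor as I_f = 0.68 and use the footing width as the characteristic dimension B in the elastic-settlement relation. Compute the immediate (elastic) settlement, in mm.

S_e ≈ 25.3 mm

Immediate (elastic) settlement: S_e = q·B·(1−ν²)/E_s · I_f.
E_s = 25 MPa = 25000 kPa.
S_e = 202 × 4.8 × (1 − 0.2²) / 25000 × 0.68
    = 202 × 4.8 × 0.96 / 25000 × 0.68
    = 0.02532 m = 25.32 mm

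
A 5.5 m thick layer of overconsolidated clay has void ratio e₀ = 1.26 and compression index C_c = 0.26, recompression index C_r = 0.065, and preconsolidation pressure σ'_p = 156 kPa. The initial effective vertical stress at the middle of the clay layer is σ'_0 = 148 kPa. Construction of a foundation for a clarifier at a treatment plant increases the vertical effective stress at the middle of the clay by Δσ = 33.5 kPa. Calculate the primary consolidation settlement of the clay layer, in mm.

S_c ≈ 45.2 mm

Final effective stress: σ'_f = 148 + 33.5 = 181.5 kPa.
σ'_f = 181.5 > σ'_p = 156 kPa, so the stress path crosses the preconsolidation pressure — recompression up to σ'_p, then virgin compression beyond:
S_c = H/(1+e₀)·[C_r·log₁₀(σ'_p/σ'_0) + C_c·log₁₀(σ'_f/σ'_p)]
    = 5.5/2.26 × [0.065×log₁₀(156/148) + 0.26×log₁₀(181.5/156)]
    = 2.4336 × [0.0014861 + 0.017096] = 0.04522 m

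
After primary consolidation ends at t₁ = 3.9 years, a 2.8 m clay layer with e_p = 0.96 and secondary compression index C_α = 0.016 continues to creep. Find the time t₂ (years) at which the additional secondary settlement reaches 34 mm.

t₂ ≈ 120 years

S_s = C_α·H/(1+e_p)·log₁₀(t₂/t₁) ⇒ log₁₀(t₂/t₁) = S_s·(1+e_p)/(C_α·H).
log₁₀(t₂/t₁) = 0.034 × (1+0.96) / (0.016×2.8) = 1.488
t₂ = t₁ × 10^1.488 = 3.9 × 30.73 = 119.8 years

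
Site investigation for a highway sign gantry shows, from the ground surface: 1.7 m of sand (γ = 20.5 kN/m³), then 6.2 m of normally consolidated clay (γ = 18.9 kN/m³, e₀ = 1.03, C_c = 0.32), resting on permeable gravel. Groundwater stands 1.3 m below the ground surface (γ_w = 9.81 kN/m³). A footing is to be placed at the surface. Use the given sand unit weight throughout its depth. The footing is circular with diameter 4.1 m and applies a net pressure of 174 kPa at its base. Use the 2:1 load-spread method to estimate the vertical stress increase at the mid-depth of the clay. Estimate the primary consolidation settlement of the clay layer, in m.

Mid-depth of clay below the ground surface: z = 1.7 + 6.2/2 = 4.8 m.
Total vertical stress at mid-clay: σ_v = 20.5×1.7 + 18.9×3.1 = 93.44 kPa.
Pore pressure: u = 9.81×(4.8 − 1.3) = 34.335 kPa.
Initial effective stress: σ'_0 = σ_v − u = 93.44 − 34.335 = 59.105 kPa.
Stress increase at mid-clay by the 2:1 spreading method:
Δσ ≈ qD²/(D+z)² = 174×4.1²/(4.1+4.8)² = 36.926 kPa
Final effective stress: σ'_f = σ'_0 + Δσ = 59.105 + 36.926 = 96.031 kPa.
Normally consolidated clay, so the full stress increment lies on the virgin compression line:
S_c = C_c·H/(1+e₀)·log₁₀(σ'_f/σ'_0) = 0.32×6.2/(1+1.03)×log₁₀(96.031/59.105)
    = 0.97734 × 0.21079 = 0.206 m

S_c ≈ 0.206 m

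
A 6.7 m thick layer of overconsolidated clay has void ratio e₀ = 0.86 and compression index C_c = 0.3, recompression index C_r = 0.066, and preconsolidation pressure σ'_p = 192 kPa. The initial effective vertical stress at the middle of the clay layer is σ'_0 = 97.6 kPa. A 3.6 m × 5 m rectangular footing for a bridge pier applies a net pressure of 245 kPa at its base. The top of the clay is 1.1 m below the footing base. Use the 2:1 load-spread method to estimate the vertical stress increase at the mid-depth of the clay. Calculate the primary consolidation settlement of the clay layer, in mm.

S_c ≈ 48.1 mm

Mid-depth of clay below the footing base: z = 1.1 + 6.7/2 = 4.45 m.
Stress increase at mid-clay by the 2:1 spreading method:
Δσ = qBL/((B+z)(L+z)) = 245×3.6×5/((3.6+4.45)(5+4.45)) = 57.971 kPa
Final effective stress: σ'_f = 97.6 + 57.971 = 155.57 kPa.
σ'_f = 155.57 ≤ σ'_p = 192 kPa, so the clay remains overconsolidated and only the recompression index applies:
S_c = C_r·H/(1+e₀)·log₁₀(σ'_f/σ'_0) = 0.066×6.7/1.86×log₁₀(155.57/97.6)
    = 0.23775 × 0.20248 = 0.04814 m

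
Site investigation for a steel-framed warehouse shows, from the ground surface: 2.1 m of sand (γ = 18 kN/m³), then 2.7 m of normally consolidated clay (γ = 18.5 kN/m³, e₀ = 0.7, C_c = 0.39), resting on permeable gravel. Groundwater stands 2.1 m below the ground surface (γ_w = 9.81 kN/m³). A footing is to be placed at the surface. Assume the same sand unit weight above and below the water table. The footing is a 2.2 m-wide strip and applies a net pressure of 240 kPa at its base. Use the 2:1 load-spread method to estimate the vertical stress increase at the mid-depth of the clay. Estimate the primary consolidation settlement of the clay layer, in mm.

Mid-depth of clay below the ground surface: z = 2.1 + 2.7/2 = 3.45 m.
Total vertical stress at mid-clay: σ_v = 18×2.1 + 18.5×1.35 = 62.775 kPa.
Pore pressure: u = 9.81×(3.45 − 2.1) = 13.244 kPa.
Initial effective stress: σ'_0 = σ_v − u = 62.775 − 13.244 = 49.531 kPa.
Stress increase at mid-clay by the 2:1 spreading method:
Δσ = qB/(B+z) = 240×2.2/(2.2+3.45) = 93.451 kPa
Final effective stress: σ'_f = σ'_0 + Δσ = 49.531 + 93.451 = 142.98 kPa.
Normally consolidated clay, so the full stress increment lies on the virgin compression line:
S_c = C_c·H/(1+e₀)·log₁₀(σ'_f/σ'_0) = 0.39×2.7/(1+0.7)×log₁₀(142.98/49.531)
    = 0.61941 × 0.4604 = 0.2852 m

S_c ≈ 285 mm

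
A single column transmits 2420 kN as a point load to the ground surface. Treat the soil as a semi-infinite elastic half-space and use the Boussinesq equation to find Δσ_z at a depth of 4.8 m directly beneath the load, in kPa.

Boussinesq vertical stress below a point load on an elastic half-space:
Δσ_z = 3P/(2πz²) · [1 + (r/z)²]^(−5/2)
r/z = 0/4.8 = 0; [1+(r/z)²]^(−5/2) = 1.
Δσ_z = 3×2420/(2π×4.8²) × 1 = 50.15 × 1 = 50.15 kPa

Δσ_z ≈ 50.1 kPa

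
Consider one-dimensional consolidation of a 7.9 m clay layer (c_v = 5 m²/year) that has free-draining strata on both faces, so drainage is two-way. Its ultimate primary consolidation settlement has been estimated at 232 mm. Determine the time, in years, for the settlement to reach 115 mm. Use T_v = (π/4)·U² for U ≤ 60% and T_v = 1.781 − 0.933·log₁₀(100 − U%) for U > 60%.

t ≈ 0.602 years

Drainage path length: H_d = H/2 = 3.95 m (double drainage).
U = S(t)/S_ult = 115/232 = 0.4957.
U ≤ 60%: T_v = (π/4)·U² = (π/4)×0.49569² = 0.19298.
t = T_v·H_d²/c_v = 0.19298×3.95²/5 = 0.6022 years.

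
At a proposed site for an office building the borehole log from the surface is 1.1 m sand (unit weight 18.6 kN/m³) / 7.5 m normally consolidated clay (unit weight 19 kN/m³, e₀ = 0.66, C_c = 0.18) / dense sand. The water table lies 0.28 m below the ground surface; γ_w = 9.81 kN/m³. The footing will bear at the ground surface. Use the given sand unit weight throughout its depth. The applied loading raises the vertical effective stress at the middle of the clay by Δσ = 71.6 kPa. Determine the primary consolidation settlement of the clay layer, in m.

S_c ≈ 0.327 m

Mid-depth of clay below the ground surface: z = 1.1 + 7.5/2 = 4.85 m.
Total vertical stress at mid-clay: σ_v = 18.6×1.1 + 19×3.75 = 91.71 kPa.
Pore pressure: u = 9.81×(4.85 − 0.28) = 44.832 kPa.
Initial effective stress: σ'_0 = σ_v − u = 91.71 − 44.832 = 46.878 kPa.
Final effective stress: σ'_f = σ'_0 + Δσ = 46.878 + 71.6 = 118.48 kPa.
Normally consolidated clay, so the full stress increment lies on the virgin compression line:
S_c = C_c·H/(1+e₀)·log₁₀(σ'_f/σ'_0) = 0.18×7.5/(1+0.66)×log₁₀(118.48/46.878)
    = 0.81325 × 0.40268 = 0.3275 m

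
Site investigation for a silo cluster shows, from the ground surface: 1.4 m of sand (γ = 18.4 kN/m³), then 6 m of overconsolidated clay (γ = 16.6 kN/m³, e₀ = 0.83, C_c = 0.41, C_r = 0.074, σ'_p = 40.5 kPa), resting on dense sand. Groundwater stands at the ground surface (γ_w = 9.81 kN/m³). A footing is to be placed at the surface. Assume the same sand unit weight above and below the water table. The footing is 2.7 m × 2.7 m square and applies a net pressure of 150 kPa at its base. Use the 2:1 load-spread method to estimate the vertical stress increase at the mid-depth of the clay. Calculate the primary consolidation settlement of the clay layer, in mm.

Mid-depth of clay below the ground surface: z = 1.4 + 6/2 = 4.4 m.
Total vertical stress at mid-clay: σ_v = 18.4×1.4 + 16.6×3 = 75.56 kPa.
Pore pressure: u = 9.81×(4.4 − 0) = 43.164 kPa.
Initial effective stress: σ'_0 = σ_v − u = 75.56 − 43.164 = 32.396 kPa.
Stress increase at mid-clay by the 2:1 spreading method:
Δσ = qBL/((B+z)(L+z)) = 150×2.7×2.7/((2.7+4.4)(2.7+4.4)) = 21.692 kPa
Final effective stress: σ'_f = 32.396 + 21.692 = 54.088 kPa.
σ'_f = 54.088 > σ'_p = 40.5 kPa, so the stress path crosses the preconsolidation pressure — recompression up to σ'_p, then virgin compression beyond:
S_c = H/(1+e₀)·[C_r·log₁₀(σ'_p/σ'_0) + C_c·log₁₀(σ'_f/σ'_p)]
    = 6/1.83 × [0.074×log₁₀(40.5/32.396) + 0.41×log₁₀(54.088/40.5)]
    = 3.2787 × [0.0071753 + 0.051515] = 0.1924 m

S_c ≈ 192 mm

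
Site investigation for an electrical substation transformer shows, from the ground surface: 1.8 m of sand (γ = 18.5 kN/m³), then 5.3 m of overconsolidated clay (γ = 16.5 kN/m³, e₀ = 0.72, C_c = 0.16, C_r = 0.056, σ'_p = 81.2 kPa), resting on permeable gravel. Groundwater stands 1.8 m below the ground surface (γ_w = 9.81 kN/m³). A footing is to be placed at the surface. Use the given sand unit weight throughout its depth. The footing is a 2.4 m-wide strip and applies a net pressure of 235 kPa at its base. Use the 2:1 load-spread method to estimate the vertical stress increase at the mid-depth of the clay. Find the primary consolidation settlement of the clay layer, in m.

Mid-depth of clay below the ground surface: z = 1.8 + 5.3/2 = 4.45 m.
Total vertical stress at mid-clay: σ_v = 18.5×1.8 + 16.5×2.65 = 77.025 kPa.
Pore pressure: u = 9.81×(4.45 − 1.8) = 25.997 kPa.
Initial effective stress: σ'_0 = σ_v − u = 77.025 − 25.997 = 51.028 kPa.
Stress increase at mid-clay by the 2:1 spreading method:
Δσ = qB/(B+z) = 235×2.4/(2.4+4.45) = 82.336 kPa
Final effective stress: σ'_f = 51.028 + 82.336 = 133.36 kPa.
σ'_f = 133.36 > σ'_p = 81.2 kPa, so the stress path crosses the preconsolidation pressure — recompression up to σ'_p, then virgin compression beyond:
S_c = H/(1+e₀)·[C_r·log₁₀(σ'_p/σ'_0) + C_c·log₁₀(σ'_f/σ'_p)]
    = 5.3/1.72 × [0.056×log₁₀(81.2/51.028) + 0.16×log₁₀(133.36/81.2)]
    = 3.0814 × [0.011298 + 0.034475] = 0.141 m

S_c ≈ 0.141 m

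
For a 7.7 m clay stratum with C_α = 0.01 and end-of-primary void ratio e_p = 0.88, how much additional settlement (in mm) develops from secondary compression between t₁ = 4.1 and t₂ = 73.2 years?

Secondary compression: S_s = C_α·H/(1+e_p)·log₁₀(t₂/t₁)
S_s = 0.01×7.7/(1+0.88)×log₁₀(73.2/4.1)
    = 0.04096 × 1.252 = 0.05127 m

S_s ≈ 51.3 mm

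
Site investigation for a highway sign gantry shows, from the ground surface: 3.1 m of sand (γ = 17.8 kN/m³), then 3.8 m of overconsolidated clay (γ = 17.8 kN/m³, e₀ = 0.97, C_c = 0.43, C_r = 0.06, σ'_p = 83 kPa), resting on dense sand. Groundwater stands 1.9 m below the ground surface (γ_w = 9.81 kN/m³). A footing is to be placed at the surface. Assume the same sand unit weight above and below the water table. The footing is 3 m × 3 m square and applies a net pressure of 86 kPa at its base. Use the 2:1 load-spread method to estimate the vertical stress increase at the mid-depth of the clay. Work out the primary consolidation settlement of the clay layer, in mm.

Mid-depth of clay below the ground surface: z = 3.1 + 3.8/2 = 5 m.
Total vertical stress at mid-clay: σ_v = 17.8×3.1 + 17.8×1.9 = 89 kPa.
Pore pressure: u = 9.81×(5 − 1.9) = 30.411 kPa.
Initial effective stress: σ'_0 = σ_v − u = 89 − 30.411 = 58.589 kPa.
Stress increase at mid-clay by the 2:1 spreading method:
Δσ = qBL/((B+z)(L+z)) = 86×3×3/((3+5)(3+5)) = 12.094 kPa
Final effective stress: σ'_f = 58.589 + 12.094 = 70.683 kPa.
σ'_f = 70.683 ≤ σ'_p = 83 kPa, so the clay remains overconsolidated and only the recompression index applies:
S_c = C_r·H/(1+e₀)·log₁₀(σ'_f/σ'_0) = 0.06×3.8/1.97×log₁₀(70.683/58.589)
    = 0.11573 × 0.081499 = 0.009432 m

S_c ≈ 9.43 mm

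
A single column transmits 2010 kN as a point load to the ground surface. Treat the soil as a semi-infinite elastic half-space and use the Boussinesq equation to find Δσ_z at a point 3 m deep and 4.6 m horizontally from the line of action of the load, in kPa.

Boussinesq vertical stress below a point load on an elastic half-space:
Δσ_z = 3P/(2πz²) · [1 + (r/z)²]^(−5/2)
r/z = 4.6/3 = 1.5333; [1+(r/z)²]^(−5/2) = 0.048644.
Δσ_z = 3×2010/(2π×3²) × 0.048644 = 106.63 × 0.048644 = 5.187 kPa

Δσ_z ≈ 5.19 kPa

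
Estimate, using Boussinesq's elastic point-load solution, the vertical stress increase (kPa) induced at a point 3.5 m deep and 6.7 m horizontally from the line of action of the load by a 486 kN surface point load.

Boussinesq vertical stress below a point load on an elastic half-space:
Δσ_z = 3P/(2πz²) · [1 + (r/z)²]^(−5/2)
r/z = 6.7/3.5 = 1.9143; [1+(r/z)²]^(−5/2) = 0.021281.
Δσ_z = 3×486/(2π×3.5²) × 0.021281 = 18.943 × 0.021281 = 0.4031 kPa

Δσ_z ≈ 0.403 kPa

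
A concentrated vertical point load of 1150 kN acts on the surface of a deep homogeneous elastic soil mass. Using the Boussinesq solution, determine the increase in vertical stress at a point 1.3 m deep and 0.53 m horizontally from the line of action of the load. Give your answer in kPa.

Δσ_z ≈ 221 kPa

Boussinesq vertical stress below a point load on an elastic half-space:
Δσ_z = 3P/(2πz²) · [1 + (r/z)²]^(−5/2)
r/z = 0.53/1.3 = 0.40769; [1+(r/z)²]^(−5/2) = 0.68086.
Δσ_z = 3×1150/(2π×1.3²) × 0.68086 = 324.9 × 0.68086 = 221.2 kPa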